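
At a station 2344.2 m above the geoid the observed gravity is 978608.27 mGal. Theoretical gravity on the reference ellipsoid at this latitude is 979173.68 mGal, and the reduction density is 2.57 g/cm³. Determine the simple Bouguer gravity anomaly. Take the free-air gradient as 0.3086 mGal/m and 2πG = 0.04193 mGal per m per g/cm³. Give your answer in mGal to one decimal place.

-94.6

Free-air correction = 0.3086 × 2344.2 = 723.42 mGal
Free-air anomaly = 978608.27 − 979173.68 + (723.42) = 158.01 mGal
Bouguer slab correction = 0.04193 × 2.57 × 2344.2 = 252.61 mGal
Simple Bouguer anomaly = 158.01 − (252.61) = -94.60 mGal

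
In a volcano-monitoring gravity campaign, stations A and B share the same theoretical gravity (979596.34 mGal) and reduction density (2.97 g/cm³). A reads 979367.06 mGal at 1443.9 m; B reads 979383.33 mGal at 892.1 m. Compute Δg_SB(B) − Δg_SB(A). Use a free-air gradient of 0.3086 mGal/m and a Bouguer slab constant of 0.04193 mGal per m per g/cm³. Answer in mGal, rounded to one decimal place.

-85.3

Δg_SB(A) = 979367.06 − 979596.34 + 0.3086×1443.9 − 0.04193×2.97×1443.9 = 36.50 mGal
Δg_SB(B) = 979383.33 − 979596.34 + 0.3086×892.1 − 0.04193×2.97×892.1 = -48.80 mGal
Difference = -48.80 − (36.50) = -85.30 mGal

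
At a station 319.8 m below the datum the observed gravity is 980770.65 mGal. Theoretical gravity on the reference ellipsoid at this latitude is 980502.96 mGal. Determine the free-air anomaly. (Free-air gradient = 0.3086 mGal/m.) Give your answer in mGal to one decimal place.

Free-air correction = 0.3086 × -319.8 = -98.69 mGal
Free-air anomaly = 980770.65 − 980502.96 + (-98.69) = 169.00 mGal

169.0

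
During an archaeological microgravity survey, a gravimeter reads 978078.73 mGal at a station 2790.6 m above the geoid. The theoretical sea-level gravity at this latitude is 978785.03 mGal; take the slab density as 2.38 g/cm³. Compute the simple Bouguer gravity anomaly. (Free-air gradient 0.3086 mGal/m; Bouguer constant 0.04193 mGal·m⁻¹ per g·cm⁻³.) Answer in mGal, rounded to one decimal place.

Free-air correction = 0.3086 × 2790.6 = 861.18 mGal
Free-air anomaly = 978078.73 − 978785.03 + (861.18) = 154.88 mGal
Bouguer slab correction = 0.04193 × 2.38 × 2790.6 = 278.48 mGal
Simple Bouguer anomaly = 154.88 − (278.48) = -123.60 mGal

-123.6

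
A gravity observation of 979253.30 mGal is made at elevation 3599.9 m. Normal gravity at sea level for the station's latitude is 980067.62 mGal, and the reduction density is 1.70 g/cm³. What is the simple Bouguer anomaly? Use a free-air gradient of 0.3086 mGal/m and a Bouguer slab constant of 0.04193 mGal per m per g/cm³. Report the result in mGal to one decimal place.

Free-air correction = 0.3086 × 3599.9 = 1110.93 mGal
Free-air anomaly = 979253.30 − 980067.62 + (1110.93) = 296.61 mGal
Bouguer slab correction = 0.04193 × 1.70 × 3599.9 = 256.60 mGal
Simple Bouguer anomaly = 296.61 − (256.60) = 40.01 mGal

40.0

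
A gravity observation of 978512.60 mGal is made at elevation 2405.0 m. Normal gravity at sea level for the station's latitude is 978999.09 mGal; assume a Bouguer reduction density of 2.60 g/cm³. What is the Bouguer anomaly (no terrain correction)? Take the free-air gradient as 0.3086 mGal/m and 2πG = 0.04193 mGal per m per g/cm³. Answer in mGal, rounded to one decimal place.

Free-air correction = 0.3086 × 2405.0 = 742.18 mGal
Free-air anomaly = 978512.60 − 978999.09 + (742.18) = 255.69 mGal
Bouguer slab correction = 0.04193 × 2.60 × 2405.0 = 262.19 mGal
Simple Bouguer anomaly = 255.69 − (262.19) = -6.50 mGal

-6.5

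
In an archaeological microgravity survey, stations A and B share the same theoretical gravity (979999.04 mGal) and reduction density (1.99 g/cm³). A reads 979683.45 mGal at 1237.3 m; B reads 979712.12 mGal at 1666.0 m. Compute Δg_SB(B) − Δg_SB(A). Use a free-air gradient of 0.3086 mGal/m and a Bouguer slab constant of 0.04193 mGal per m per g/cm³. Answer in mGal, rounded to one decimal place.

125.2

Δg_SB(A) = 979683.45 − 979999.04 + 0.3086×1237.3 − 0.04193×1.99×1237.3 = -37.00 mGal
Δg_SB(B) = 979712.12 − 979999.04 + 0.3086×1666.0 − 0.04193×1.99×1666.0 = 88.20 mGal
Difference = 88.20 − (-37.00) = 125.20 mGal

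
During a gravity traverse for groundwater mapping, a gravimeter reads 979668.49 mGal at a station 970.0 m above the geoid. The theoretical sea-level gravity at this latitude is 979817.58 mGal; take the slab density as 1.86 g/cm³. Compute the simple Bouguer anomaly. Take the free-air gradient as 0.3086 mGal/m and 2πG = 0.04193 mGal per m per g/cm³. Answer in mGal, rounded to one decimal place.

74.6

Free-air correction = 0.3086 × 970.0 = 299.34 mGal
Free-air anomaly = 979668.49 − 979817.58 + (299.34) = 150.25 mGal
Bouguer slab correction = 0.04193 × 1.86 × 970.0 = 75.65 mGal
Simple Bouguer anomaly = 150.25 − (75.65) = 74.60 mGal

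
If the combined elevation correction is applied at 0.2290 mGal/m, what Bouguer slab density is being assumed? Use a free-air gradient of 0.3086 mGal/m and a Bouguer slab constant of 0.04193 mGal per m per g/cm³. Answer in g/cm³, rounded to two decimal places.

1.90

0.2290 = 0.3086 − 0.04193 × ρ
ρ = (0.3086 − 0.2290) / 0.04193 = 1.90 g/cm³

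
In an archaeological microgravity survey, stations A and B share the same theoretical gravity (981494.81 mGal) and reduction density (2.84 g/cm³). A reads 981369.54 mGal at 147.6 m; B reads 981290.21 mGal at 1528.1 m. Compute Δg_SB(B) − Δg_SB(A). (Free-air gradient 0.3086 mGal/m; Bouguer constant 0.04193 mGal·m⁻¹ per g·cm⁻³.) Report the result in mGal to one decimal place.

Δg_SB(A) = 981369.54 − 981494.81 + 0.3086×147.6 − 0.04193×2.84×147.6 = -97.30 mGal
Δg_SB(B) = 981290.21 − 981494.81 + 0.3086×1528.1 − 0.04193×2.84×1528.1 = 85.00 mGal
Difference = 85.00 − (-97.30) = 182.30 mGal

182.3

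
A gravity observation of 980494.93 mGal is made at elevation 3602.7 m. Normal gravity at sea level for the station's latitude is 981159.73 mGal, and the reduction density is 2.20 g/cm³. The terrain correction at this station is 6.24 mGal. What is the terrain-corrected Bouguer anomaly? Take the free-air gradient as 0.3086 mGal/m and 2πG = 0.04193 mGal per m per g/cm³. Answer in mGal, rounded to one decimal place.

Free-air correction = 0.3086 × 3602.7 = 1111.79 mGal
Free-air anomaly = 980494.93 − 981159.73 + (1111.79) = 446.99 mGal
Bouguer slab correction = 0.04193 × 2.20 × 3602.7 = 332.33 mGal
Simple Bouguer anomaly = 446.99 − (332.33) = 114.66 mGal
Complete Bouguer anomaly = 114.66 + 6.24 = 120.90 mGal

120.9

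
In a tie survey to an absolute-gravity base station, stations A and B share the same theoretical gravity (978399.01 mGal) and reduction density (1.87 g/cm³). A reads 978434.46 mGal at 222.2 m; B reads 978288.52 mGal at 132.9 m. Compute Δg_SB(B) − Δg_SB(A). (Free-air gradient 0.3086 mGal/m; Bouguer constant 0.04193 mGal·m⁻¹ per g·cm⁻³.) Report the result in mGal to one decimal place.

Δg_SB(A) = 978434.46 − 978399.01 + 0.3086×222.2 − 0.04193×1.87×222.2 = 86.60 mGal
Δg_SB(B) = 978288.52 − 978399.01 + 0.3086×132.9 − 0.04193×1.87×132.9 = -79.90 mGal
Difference = -79.90 − (86.60) = -166.50 mGal

-166.5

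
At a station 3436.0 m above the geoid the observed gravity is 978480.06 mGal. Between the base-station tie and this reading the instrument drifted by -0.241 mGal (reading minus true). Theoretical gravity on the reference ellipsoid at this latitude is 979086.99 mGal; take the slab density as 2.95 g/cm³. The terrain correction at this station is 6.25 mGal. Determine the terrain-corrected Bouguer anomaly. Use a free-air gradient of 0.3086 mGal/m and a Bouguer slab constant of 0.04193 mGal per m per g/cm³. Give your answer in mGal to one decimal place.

Drift-corrected reading = 978480.06 − (-0.241) = 978480.301 mGal
Free-air correction = 0.3086 × 3436.0 = 1060.35 mGal
Free-air anomaly = 978480.301 − 979086.99 + (1060.35) = 453.661 mGal
Bouguer slab correction = 0.04193 × 2.95 × 3436.0 = 425.01 mGal
Simple Bouguer anomaly = 453.661 − (425.01) = 28.651 mGal
Complete Bouguer anomaly = 28.651 + 6.25 = 34.901 mGal

34.9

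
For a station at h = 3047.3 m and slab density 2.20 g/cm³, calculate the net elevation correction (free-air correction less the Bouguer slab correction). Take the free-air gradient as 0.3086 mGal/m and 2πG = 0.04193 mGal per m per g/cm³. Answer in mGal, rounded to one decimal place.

Combined gradient = 0.3086 − 0.04193 × 2.20 = 0.2163540 mGal/m
Combined elevation correction = 0.2163540 × 3047.3 = 659.3 mGal

659.3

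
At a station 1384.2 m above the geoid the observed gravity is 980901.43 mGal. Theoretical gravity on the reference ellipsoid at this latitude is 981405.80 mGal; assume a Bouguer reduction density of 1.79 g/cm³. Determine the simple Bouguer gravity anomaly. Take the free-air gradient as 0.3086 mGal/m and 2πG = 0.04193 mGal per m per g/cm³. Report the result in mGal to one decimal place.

Free-air correction = 0.3086 × 1384.2 = 427.16 mGal
Free-air anomaly = 980901.43 − 981405.80 + (427.16) = -77.21 mGal
Bouguer slab correction = 0.04193 × 1.79 × 1384.2 = 103.89 mGal
Simple Bouguer anomaly = -77.21 − (103.89) = -181.10 mGal

-181.1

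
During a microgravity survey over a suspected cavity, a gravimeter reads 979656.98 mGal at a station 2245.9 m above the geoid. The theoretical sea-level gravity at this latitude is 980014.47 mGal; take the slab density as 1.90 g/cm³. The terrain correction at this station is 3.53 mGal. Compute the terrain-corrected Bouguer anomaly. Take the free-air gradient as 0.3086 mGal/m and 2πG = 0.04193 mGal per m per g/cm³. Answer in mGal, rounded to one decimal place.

160.2

Free-air correction = 0.3086 × 2245.9 = 693.08 mGal
Free-air anomaly = 979656.98 − 980014.47 + (693.08) = 335.59 mGal
Bouguer slab correction = 0.04193 × 1.90 × 2245.9 = 178.92 mGal
Simple Bouguer anomaly = 335.59 − (178.92) = 156.67 mGal
Complete Bouguer anomaly = 156.67 + 3.53 = 160.20 mGal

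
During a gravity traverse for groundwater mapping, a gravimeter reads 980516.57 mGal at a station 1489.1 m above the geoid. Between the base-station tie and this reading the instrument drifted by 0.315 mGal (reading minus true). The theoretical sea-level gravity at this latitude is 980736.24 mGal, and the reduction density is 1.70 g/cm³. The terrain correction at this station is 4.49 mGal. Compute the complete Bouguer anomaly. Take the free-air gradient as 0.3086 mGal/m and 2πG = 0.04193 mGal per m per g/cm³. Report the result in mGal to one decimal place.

137.9

Drift-corrected reading = 980516.57 − (0.315) = 980516.255 mGal
Free-air correction = 0.3086 × 1489.1 = 459.54 mGal
Free-air anomaly = 980516.255 − 980736.24 + (459.54) = 239.555 mGal
Bouguer slab correction = 0.04193 × 1.70 × 1489.1 = 106.14 mGal
Simple Bouguer anomaly = 239.555 − (106.14) = 133.415 mGal
Complete Bouguer anomaly = 133.415 + 4.49 = 137.905 mGal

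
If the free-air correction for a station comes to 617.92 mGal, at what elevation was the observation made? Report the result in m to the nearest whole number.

2002

h = 617.92 / 0.3086 = 2002.33 m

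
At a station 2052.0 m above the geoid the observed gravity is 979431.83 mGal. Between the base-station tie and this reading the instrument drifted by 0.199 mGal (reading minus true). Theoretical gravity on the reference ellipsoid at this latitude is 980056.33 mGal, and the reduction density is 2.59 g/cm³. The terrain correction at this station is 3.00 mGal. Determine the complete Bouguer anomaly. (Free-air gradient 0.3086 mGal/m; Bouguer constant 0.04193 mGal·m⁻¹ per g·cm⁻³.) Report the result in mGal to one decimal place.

Drift-corrected reading = 979431.83 − (0.199) = 979431.631 mGal
Free-air correction = 0.3086 × 2052.0 = 633.25 mGal
Free-air anomaly = 979431.631 − 980056.33 + (633.25) = 8.551 mGal
Bouguer slab correction = 0.04193 × 2.59 × 2052.0 = 222.84 mGal
Simple Bouguer anomaly = 8.551 − (222.84) = -214.289 mGal
Complete Bouguer anomaly = -214.289 + 3.00 = -211.289 mGal

-211.3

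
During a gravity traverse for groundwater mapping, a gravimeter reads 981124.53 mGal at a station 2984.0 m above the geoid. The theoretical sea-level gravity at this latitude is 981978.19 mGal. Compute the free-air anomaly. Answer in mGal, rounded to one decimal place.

Free-air correction = 0.3086 × 2984.0 = 920.86 mGal
Free-air anomaly = 981124.53 − 981978.19 + (920.86) = 67.20 mGal

67.2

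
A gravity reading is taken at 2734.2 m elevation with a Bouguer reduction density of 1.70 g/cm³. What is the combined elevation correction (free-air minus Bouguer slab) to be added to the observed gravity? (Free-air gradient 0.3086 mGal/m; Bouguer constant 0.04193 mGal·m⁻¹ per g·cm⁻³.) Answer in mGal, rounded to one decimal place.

648.9

Combined gradient = 0.3086 − 0.04193 × 1.70 = 0.2373190 mGal/m
Combined elevation correction = 0.2373190 × 2734.2 = 648.9 mGal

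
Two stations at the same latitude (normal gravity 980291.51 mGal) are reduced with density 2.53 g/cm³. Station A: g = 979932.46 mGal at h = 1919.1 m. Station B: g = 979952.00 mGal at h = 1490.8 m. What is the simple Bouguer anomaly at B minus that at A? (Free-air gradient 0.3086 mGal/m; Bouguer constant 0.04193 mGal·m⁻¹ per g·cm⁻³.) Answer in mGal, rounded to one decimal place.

Δg_SB(A) = 979932.46 − 980291.51 + 0.3086×1919.1 − 0.04193×2.53×1919.1 = 29.60 mGal
Δg_SB(B) = 979952.00 − 980291.51 + 0.3086×1490.8 − 0.04193×2.53×1490.8 = -37.60 mGal
Difference = -37.60 − (29.60) = -67.20 mGal

-67.2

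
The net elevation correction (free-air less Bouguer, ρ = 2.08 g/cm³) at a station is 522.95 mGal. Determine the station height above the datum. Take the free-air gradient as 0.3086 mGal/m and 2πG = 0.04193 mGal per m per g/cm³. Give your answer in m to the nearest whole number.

2362

Combined gradient = 0.3086 − 0.04193 × 2.08 = 0.2213856 mGal/m
h = 522.95 / 0.2213856 = 2362.17 m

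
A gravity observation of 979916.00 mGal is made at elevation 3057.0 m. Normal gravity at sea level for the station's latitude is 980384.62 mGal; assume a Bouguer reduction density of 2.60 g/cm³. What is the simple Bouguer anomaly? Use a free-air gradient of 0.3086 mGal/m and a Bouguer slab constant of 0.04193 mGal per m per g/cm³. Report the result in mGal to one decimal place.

Free-air correction = 0.3086 × 3057.0 = 943.39 mGal
Free-air anomaly = 979916.00 − 980384.62 + (943.39) = 474.77 mGal
Bouguer slab correction = 0.04193 × 2.60 × 3057.0 = 333.27 mGal
Simple Bouguer anomaly = 474.77 − (333.27) = 141.50 mGal

141.5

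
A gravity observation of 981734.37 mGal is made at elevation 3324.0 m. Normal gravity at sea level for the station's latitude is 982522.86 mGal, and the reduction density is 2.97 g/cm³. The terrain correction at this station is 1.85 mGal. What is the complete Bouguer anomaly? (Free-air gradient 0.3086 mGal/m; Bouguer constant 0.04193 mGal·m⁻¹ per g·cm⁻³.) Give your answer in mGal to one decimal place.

-174.8

Free-air correction = 0.3086 × 3324.0 = 1025.79 mGal
Free-air anomaly = 981734.37 − 982522.86 + (1025.79) = 237.30 mGal
Bouguer slab correction = 0.04193 × 2.97 × 3324.0 = 413.94 mGal
Simple Bouguer anomaly = 237.30 − (413.94) = -176.64 mGal
Complete Bouguer anomaly = -176.64 + 1.85 = -174.79 mGal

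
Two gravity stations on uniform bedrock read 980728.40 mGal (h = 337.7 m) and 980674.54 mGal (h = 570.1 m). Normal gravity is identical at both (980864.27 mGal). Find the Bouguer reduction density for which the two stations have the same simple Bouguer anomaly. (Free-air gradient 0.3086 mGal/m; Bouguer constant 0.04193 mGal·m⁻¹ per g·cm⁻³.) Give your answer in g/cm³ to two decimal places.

1.83

Δg_obs = 980674.54 − 980728.40 = -53.86 mGal over Δh = 570.1 − 337.7 = 232.4 m
Equal Bouguer anomalies ⇒ Δg_obs + (0.3086 − 0.04193ρ)·Δh = 0
0.3086 − 0.04193ρ = −Δg_obs/Δh = 0.23176
ρ = (0.3086 − 0.23176) / 0.04193 = 1.83 g/cm³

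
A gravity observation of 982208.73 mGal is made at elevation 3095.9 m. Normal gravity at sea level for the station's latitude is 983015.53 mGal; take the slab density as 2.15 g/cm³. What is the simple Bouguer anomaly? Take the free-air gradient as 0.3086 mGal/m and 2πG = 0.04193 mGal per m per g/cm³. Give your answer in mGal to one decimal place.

-130.5

Free-air correction = 0.3086 × 3095.9 = 955.39 mGal
Free-air anomaly = 982208.73 − 983015.53 + (955.39) = 148.59 mGal
Bouguer slab correction = 0.04193 × 2.15 × 3095.9 = 279.09 mGal
Simple Bouguer anomaly = 148.59 − (279.09) = -130.50 mGal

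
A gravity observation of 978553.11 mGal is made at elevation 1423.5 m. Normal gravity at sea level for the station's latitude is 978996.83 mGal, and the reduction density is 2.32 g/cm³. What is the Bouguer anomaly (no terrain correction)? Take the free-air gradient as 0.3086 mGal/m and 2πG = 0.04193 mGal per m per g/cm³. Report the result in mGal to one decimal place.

-142.9

Free-air correction = 0.3086 × 1423.5 = 439.29 mGal
Free-air anomaly = 978553.11 − 978996.83 + (439.29) = -4.43 mGal
Bouguer slab correction = 0.04193 × 2.32 × 1423.5 = 138.47 mGal
Simple Bouguer anomaly = -4.43 − (138.47) = -142.90 mGal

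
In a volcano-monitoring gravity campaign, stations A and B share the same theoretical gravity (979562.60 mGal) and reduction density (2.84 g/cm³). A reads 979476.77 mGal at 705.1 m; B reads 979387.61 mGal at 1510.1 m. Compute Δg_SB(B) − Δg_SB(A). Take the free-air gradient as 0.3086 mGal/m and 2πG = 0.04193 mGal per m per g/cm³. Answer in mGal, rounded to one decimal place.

Δg_SB(A) = 979476.77 − 979562.60 + 0.3086×705.1 − 0.04193×2.84×705.1 = 47.80 mGal
Δg_SB(B) = 979387.61 − 979562.60 + 0.3086×1510.1 − 0.04193×2.84×1510.1 = 111.20 mGal
Difference = 111.20 − (47.80) = 63.40 mGal

63.4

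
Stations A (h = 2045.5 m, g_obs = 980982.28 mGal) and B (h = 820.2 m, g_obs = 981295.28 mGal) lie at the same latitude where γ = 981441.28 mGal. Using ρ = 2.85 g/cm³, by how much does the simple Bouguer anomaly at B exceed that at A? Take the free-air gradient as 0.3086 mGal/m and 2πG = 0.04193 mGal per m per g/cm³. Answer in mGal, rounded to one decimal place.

81.3

Δg_SB(A) = 980982.28 − 981441.28 + 0.3086×2045.5 − 0.04193×2.85×2045.5 = -72.20 mGal
Δg_SB(B) = 981295.28 − 981441.28 + 0.3086×820.2 − 0.04193×2.85×820.2 = 9.10 mGal
Difference = 9.10 − (-72.20) = 81.30 mGal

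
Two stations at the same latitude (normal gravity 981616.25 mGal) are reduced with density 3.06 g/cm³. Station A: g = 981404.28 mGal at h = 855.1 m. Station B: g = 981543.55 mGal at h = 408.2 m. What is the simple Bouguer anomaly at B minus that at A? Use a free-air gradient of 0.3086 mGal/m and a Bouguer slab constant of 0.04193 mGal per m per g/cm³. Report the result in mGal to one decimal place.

58.7

Δg_SB(A) = 981404.28 − 981616.25 + 0.3086×855.1 − 0.04193×3.06×855.1 = -57.80 mGal
Δg_SB(B) = 981543.55 − 981616.25 + 0.3086×408.2 − 0.04193×3.06×408.2 = 0.90 mGal
Difference = 0.90 − (-57.80) = 58.70 mGal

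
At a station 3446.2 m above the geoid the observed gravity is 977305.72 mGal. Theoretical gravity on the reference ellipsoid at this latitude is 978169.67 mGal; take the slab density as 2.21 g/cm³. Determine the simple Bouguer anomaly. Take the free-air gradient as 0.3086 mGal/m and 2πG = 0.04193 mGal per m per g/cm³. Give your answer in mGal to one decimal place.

-119.8

Free-air correction = 0.3086 × 3446.2 = 1063.50 mGal
Free-air anomaly = 977305.72 − 978169.67 + (1063.50) = 199.55 mGal
Bouguer slab correction = 0.04193 × 2.21 × 3446.2 = 319.34 mGal
Simple Bouguer anomaly = 199.55 − (319.34) = -119.79 mGal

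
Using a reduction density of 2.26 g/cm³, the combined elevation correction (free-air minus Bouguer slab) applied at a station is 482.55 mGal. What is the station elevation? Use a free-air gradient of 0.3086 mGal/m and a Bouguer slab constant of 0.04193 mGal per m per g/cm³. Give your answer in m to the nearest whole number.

Combined gradient = 0.3086 − 0.04193 × 2.26 = 0.2138382 mGal/m
h = 482.55 / 0.2138382 = 2256.61 m

2257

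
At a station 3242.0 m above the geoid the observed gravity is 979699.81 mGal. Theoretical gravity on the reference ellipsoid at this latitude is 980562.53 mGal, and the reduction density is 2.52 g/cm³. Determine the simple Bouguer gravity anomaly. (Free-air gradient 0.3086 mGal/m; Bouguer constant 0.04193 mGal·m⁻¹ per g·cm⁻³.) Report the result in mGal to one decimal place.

-204.8

Free-air correction = 0.3086 × 3242.0 = 1000.48 mGal
Free-air anomaly = 979699.81 − 980562.53 + (1000.48) = 137.76 mGal
Bouguer slab correction = 0.04193 × 2.52 × 3242.0 = 342.56 mGal
Simple Bouguer anomaly = 137.76 − (342.56) = -204.80 mGal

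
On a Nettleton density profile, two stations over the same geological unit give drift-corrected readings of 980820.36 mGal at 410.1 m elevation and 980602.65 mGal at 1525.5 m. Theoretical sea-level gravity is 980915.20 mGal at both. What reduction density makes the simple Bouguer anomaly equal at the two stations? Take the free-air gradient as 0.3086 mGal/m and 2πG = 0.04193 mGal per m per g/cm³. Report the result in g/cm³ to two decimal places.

2.70

Δg_obs = 980602.65 − 980820.36 = -217.71 mGal over Δh = 1525.5 − 410.1 = 1115.4 m
Equal Bouguer anomalies ⇒ Δg_obs + (0.3086 − 0.04193ρ)·Δh = 0
0.3086 − 0.04193ρ = −Δg_obs/Δh = 0.19519
ρ = (0.3086 − 0.19519) / 0.04193 = 2.70 g/cm³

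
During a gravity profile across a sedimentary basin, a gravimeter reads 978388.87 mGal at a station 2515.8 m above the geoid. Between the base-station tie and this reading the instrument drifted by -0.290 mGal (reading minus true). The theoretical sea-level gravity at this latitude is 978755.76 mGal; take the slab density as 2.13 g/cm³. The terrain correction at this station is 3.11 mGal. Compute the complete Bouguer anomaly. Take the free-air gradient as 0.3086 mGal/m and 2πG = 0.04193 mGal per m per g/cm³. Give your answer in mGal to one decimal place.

188.2

Drift-corrected reading = 978388.87 − (-0.290) = 978389.160 mGal
Free-air correction = 0.3086 × 2515.8 = 776.38 mGal
Free-air anomaly = 978389.160 − 978755.76 + (776.38) = 409.780 mGal
Bouguer slab correction = 0.04193 × 2.13 × 2515.8 = 224.69 mGal
Simple Bouguer anomaly = 409.780 − (224.69) = 185.090 mGal
Complete Bouguer anomaly = 185.090 + 3.11 = 188.200 mGal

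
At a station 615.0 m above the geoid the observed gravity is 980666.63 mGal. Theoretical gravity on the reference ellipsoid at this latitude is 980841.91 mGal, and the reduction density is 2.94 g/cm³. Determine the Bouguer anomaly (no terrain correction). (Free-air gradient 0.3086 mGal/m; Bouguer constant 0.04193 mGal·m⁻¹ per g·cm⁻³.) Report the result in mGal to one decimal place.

-61.3

Free-air correction = 0.3086 × 615.0 = 189.79 mGal
Free-air anomaly = 980666.63 − 980841.91 + (189.79) = 14.51 mGal
Bouguer slab correction = 0.04193 × 2.94 × 615.0 = 75.81 mGal
Simple Bouguer anomaly = 14.51 − (75.81) = -61.30 mGal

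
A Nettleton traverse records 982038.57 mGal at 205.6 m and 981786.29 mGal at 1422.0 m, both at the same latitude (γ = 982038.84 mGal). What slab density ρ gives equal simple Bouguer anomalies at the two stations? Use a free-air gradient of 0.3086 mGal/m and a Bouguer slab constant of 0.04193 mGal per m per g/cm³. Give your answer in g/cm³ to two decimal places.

Δg_obs = 981786.29 − 982038.57 = -252.28 mGal over Δh = 1422.0 − 205.6 = 1216.4 m
Equal Bouguer anomalies ⇒ Δg_obs + (0.3086 − 0.04193ρ)·Δh = 0
0.3086 − 0.04193ρ = −Δg_obs/Δh = 0.20740
ρ = (0.3086 − 0.20740) / 0.04193 = 2.41 g/cm³

2.41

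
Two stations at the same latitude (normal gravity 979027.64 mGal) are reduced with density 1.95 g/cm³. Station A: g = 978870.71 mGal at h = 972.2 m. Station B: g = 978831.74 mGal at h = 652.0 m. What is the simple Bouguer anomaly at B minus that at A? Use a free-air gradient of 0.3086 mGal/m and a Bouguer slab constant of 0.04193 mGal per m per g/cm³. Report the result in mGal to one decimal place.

-111.6

Δg_SB(A) = 978870.71 − 979027.64 + 0.3086×972.2 − 0.04193×1.95×972.2 = 63.60 mGal
Δg_SB(B) = 978831.74 − 979027.64 + 0.3086×652.0 − 0.04193×1.95×652.0 = -48.00 mGal
Difference = -48.00 − (63.60) = -111.60 mGal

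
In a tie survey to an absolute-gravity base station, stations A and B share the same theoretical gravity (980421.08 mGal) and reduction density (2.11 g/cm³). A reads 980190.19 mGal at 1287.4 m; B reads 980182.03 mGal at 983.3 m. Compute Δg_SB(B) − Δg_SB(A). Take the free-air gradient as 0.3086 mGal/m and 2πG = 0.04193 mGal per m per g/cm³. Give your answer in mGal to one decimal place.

Δg_SB(A) = 980190.19 − 980421.08 + 0.3086×1287.4 − 0.04193×2.11×1287.4 = 52.50 mGal
Δg_SB(B) = 980182.03 − 980421.08 + 0.3086×983.3 − 0.04193×2.11×983.3 = -22.60 mGal
Difference = -22.60 − (52.50) = -75.10 mGal

-75.1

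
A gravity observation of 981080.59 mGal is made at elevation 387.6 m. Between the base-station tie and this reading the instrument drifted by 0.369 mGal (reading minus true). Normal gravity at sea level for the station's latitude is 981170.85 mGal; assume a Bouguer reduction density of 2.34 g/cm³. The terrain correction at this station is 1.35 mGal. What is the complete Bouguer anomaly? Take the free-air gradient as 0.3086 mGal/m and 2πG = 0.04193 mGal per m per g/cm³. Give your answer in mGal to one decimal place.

Drift-corrected reading = 981080.59 − (0.369) = 981080.221 mGal
Free-air correction = 0.3086 × 387.6 = 119.61 mGal
Free-air anomaly = 981080.221 − 981170.85 + (119.61) = 28.981 mGal
Bouguer slab correction = 0.04193 × 2.34 × 387.6 = 38.03 mGal
Simple Bouguer anomaly = 28.981 − (38.03) = -9.049 mGal
Complete Bouguer anomaly = -9.049 + 1.35 = -7.699 mGal

-7.7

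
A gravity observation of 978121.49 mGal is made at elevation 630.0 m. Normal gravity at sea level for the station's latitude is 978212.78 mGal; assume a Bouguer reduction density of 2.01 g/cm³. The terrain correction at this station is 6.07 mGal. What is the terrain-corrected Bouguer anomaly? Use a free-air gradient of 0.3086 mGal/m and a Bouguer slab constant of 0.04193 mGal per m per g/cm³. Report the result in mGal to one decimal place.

56.1

Free-air correction = 0.3086 × 630.0 = 194.42 mGal
Free-air anomaly = 978121.49 − 978212.78 + (194.42) = 103.13 mGal
Bouguer slab correction = 0.04193 × 2.01 × 630.0 = 53.10 mGal
Simple Bouguer anomaly = 103.13 − (53.10) = 50.03 mGal
Complete Bouguer anomaly = 50.03 + 6.07 = 56.10 mGal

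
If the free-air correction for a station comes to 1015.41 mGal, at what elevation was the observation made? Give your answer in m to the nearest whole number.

3290

h = 1015.41 / 0.3086 = 3290.38 m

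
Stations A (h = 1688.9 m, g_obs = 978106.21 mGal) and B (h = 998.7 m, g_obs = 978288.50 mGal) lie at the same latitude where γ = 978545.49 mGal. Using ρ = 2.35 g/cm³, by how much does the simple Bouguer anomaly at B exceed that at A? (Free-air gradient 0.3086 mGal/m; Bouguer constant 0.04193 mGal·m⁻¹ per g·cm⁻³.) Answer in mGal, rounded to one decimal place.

Δg_SB(A) = 978106.21 − 978545.49 + 0.3086×1688.9 − 0.04193×2.35×1688.9 = -84.50 mGal
Δg_SB(B) = 978288.50 − 978545.49 + 0.3086×998.7 − 0.04193×2.35×998.7 = -47.20 mGal
Difference = -47.20 − (-84.50) = 37.30 mGal

37.3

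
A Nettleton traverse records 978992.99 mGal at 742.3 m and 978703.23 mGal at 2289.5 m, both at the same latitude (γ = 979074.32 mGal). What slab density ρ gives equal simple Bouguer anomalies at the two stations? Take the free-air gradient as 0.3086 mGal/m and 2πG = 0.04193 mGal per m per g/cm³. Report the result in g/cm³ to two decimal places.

Δg_obs = 978703.23 − 978992.99 = -289.76 mGal over Δh = 2289.5 − 742.3 = 1547.2 m
Equal Bouguer anomalies ⇒ Δg_obs + (0.3086 − 0.04193ρ)·Δh = 0
0.3086 − 0.04193ρ = −Δg_obs/Δh = 0.18728
ρ = (0.3086 − 0.18728) / 0.04193 = 2.89 g/cm³

2.89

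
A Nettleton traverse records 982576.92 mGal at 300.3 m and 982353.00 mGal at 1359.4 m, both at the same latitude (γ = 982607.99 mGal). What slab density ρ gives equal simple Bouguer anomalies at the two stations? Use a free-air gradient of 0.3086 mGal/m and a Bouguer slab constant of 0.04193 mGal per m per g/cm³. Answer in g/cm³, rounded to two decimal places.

2.32

Δg_obs = 982353.00 − 982576.92 = -223.92 mGal over Δh = 1359.4 − 300.3 = 1059.1 m
Equal Bouguer anomalies ⇒ Δg_obs + (0.3086 − 0.04193ρ)·Δh = 0
0.3086 − 0.04193ρ = −Δg_obs/Δh = 0.21142
ρ = (0.3086 − 0.21142) / 0.04193 = 2.32 g/cm³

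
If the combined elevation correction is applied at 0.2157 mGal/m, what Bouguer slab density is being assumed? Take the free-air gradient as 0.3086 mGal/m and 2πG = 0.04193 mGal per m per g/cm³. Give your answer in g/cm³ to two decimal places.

2.22

0.2157 = 0.3086 − 0.04193 × ρ
ρ = (0.3086 − 0.2157) / 0.04193 = 2.22 g/cm³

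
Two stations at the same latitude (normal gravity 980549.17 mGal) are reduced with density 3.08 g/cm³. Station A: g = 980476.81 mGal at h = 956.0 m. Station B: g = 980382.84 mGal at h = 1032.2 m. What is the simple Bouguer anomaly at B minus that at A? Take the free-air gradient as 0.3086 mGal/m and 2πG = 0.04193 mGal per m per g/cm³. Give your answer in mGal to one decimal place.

Δg_SB(A) = 980476.81 − 980549.17 + 0.3086×956.0 − 0.04193×3.08×956.0 = 99.20 mGal
Δg_SB(B) = 980382.84 − 980549.17 + 0.3086×1032.2 − 0.04193×3.08×1032.2 = 18.90 mGal
Difference = 18.90 − (99.20) = -80.30 mGal

-80.3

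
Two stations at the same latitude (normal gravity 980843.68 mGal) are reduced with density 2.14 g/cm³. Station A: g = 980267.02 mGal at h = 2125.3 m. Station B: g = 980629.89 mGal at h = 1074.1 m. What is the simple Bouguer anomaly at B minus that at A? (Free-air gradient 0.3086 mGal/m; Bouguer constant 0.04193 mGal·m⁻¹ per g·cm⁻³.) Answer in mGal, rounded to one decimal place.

132.8

Δg_SB(A) = 980267.02 − 980843.68 + 0.3086×2125.3 − 0.04193×2.14×2125.3 = -111.50 mGal
Δg_SB(B) = 980629.89 − 980843.68 + 0.3086×1074.1 − 0.04193×2.14×1074.1 = 21.30 mGal
Difference = 21.30 − (-111.50) = 132.80 mGal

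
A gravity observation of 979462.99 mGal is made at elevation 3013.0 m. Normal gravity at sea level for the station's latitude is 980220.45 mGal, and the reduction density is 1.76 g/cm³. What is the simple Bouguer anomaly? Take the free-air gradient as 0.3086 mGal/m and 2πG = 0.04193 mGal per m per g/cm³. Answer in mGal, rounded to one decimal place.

Free-air correction = 0.3086 × 3013.0 = 929.81 mGal
Free-air anomaly = 979462.99 − 980220.45 + (929.81) = 172.35 mGal
Bouguer slab correction = 0.04193 × 1.76 × 3013.0 = 222.35 mGal
Simple Bouguer anomaly = 172.35 − (222.35) = -50.00 mGal

-50.0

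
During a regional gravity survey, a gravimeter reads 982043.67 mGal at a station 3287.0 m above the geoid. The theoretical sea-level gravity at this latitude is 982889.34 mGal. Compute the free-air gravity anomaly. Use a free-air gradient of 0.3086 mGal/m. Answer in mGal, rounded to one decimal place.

Free-air correction = 0.3086 × 3287.0 = 1014.37 mGal
Free-air anomaly = 982043.67 − 982889.34 + (1014.37) = 168.70 mGal

168.7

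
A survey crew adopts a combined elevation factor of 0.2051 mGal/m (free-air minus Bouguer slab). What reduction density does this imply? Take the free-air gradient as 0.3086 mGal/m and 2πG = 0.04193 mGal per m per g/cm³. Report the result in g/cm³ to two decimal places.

2.47

0.2051 = 0.3086 − 0.04193 × ρ
ρ = (0.3086 − 0.2051) / 0.04193 = 2.47 g/cm³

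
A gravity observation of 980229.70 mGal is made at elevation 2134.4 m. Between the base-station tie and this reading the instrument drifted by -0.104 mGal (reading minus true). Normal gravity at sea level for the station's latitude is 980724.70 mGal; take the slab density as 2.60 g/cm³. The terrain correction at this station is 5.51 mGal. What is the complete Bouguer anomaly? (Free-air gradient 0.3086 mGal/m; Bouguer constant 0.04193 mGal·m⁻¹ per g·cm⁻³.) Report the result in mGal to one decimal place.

Drift-corrected reading = 980229.70 − (-0.104) = 980229.804 mGal
Free-air correction = 0.3086 × 2134.4 = 658.68 mGal
Free-air anomaly = 980229.804 − 980724.70 + (658.68) = 163.784 mGal
Bouguer slab correction = 0.04193 × 2.60 × 2134.4 = 232.69 mGal
Simple Bouguer anomaly = 163.784 − (232.69) = -68.906 mGal
Complete Bouguer anomaly = -68.906 + 5.51 = -63.396 mGal

-63.4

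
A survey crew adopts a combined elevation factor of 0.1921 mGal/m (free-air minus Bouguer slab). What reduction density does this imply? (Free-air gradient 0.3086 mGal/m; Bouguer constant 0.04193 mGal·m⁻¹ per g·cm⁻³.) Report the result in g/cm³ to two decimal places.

2.78

0.1921 = 0.3086 − 0.04193 × ρ
ρ = (0.3086 − 0.1921) / 0.04193 = 2.78 g/cm³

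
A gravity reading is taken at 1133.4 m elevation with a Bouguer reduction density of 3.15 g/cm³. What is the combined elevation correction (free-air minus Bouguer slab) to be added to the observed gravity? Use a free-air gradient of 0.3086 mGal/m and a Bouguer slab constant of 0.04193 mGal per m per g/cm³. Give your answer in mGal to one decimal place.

200.1

Combined gradient = 0.3086 − 0.04193 × 3.15 = 0.1765205 mGal/m
Combined elevation correction = 0.1765205 × 1133.4 = 200.1 mGal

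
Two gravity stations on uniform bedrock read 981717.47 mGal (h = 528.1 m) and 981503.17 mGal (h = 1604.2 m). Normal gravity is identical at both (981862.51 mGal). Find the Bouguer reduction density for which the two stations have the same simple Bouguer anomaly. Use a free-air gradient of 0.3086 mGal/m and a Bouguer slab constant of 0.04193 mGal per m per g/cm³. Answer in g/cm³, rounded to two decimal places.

2.61

Δg_obs = 981503.17 − 981717.47 = -214.30 mGal over Δh = 1604.2 − 528.1 = 1076.1 m
Equal Bouguer anomalies ⇒ Δg_obs + (0.3086 − 0.04193ρ)·Δh = 0
0.3086 − 0.04193ρ = −Δg_obs/Δh = 0.19915
ρ = (0.3086 − 0.19915) / 0.04193 = 2.61 g/cm³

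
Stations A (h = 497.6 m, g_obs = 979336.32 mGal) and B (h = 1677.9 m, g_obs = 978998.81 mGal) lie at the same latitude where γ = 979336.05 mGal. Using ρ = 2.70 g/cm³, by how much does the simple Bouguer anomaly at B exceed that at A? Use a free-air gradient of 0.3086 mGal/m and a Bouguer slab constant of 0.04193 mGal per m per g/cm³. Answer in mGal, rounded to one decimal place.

-106.9

Δg_SB(A) = 979336.32 − 979336.05 + 0.3086×497.6 − 0.04193×2.70×497.6 = 97.50 mGal
Δg_SB(B) = 978998.81 − 979336.05 + 0.3086×1677.9 − 0.04193×2.70×1677.9 = -9.40 mGal
Difference = -9.40 − (97.50) = -106.90 mGal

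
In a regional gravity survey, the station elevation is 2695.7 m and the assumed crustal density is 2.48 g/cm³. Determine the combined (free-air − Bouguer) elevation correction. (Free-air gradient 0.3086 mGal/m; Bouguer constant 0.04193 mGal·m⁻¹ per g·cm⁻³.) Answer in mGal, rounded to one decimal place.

551.6

Combined gradient = 0.3086 − 0.04193 × 2.48 = 0.2046136 mGal/m
Combined elevation correction = 0.2046136 × 2695.7 = 551.6 mGal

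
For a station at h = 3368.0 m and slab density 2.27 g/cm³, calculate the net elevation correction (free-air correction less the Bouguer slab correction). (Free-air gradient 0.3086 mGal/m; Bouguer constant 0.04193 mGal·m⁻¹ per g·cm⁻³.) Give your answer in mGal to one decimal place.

718.8

Combined gradient = 0.3086 − 0.04193 × 2.27 = 0.2134189 mGal/m
Combined elevation correction = 0.2134189 × 3368.0 = 718.8 mGal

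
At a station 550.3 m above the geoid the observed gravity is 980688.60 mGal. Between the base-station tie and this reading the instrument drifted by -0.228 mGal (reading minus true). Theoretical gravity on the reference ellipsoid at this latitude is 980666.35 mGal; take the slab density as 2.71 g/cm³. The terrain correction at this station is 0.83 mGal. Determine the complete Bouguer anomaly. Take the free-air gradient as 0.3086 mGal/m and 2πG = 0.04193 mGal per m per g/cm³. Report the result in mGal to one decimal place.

130.6

Drift-corrected reading = 980688.60 − (-0.228) = 980688.828 mGal
Free-air correction = 0.3086 × 550.3 = 169.82 mGal
Free-air anomaly = 980688.828 − 980666.35 + (169.82) = 192.298 mGal
Bouguer slab correction = 0.04193 × 2.71 × 550.3 = 62.53 mGal
Simple Bouguer anomaly = 192.298 − (62.53) = 129.768 mGal
Complete Bouguer anomaly = 129.768 + 0.83 = 130.598 mGal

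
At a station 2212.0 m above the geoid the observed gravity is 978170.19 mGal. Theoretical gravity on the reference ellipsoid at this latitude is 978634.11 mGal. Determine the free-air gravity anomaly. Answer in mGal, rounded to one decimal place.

218.7

Free-air correction = 0.3086 × 2212.0 = 682.62 mGal
Free-air anomaly = 978170.19 − 978634.11 + (682.62) = 218.70 mGal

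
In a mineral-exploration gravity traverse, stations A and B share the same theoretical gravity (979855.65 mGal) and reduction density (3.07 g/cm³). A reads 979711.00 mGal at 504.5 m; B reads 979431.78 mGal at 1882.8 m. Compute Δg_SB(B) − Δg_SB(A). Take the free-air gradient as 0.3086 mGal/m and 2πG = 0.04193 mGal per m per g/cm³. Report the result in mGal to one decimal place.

Δg_SB(A) = 979711.00 − 979855.65 + 0.3086×504.5 − 0.04193×3.07×504.5 = -53.90 mGal
Δg_SB(B) = 979431.78 − 979855.65 + 0.3086×1882.8 − 0.04193×3.07×1882.8 = -85.20 mGal
Difference = -85.20 − (-53.90) = -31.30 mGal

-31.3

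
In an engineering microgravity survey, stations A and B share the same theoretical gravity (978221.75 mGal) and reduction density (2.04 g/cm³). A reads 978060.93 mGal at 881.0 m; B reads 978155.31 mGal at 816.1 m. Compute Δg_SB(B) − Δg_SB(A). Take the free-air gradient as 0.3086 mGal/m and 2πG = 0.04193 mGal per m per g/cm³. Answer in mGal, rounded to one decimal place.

79.9

Δg_SB(A) = 978060.93 − 978221.75 + 0.3086×881.0 − 0.04193×2.04×881.0 = 35.70 mGal
Δg_SB(B) = 978155.31 − 978221.75 + 0.3086×816.1 − 0.04193×2.04×816.1 = 115.60 mGal
Difference = 115.60 − (35.70) = 79.90 mGal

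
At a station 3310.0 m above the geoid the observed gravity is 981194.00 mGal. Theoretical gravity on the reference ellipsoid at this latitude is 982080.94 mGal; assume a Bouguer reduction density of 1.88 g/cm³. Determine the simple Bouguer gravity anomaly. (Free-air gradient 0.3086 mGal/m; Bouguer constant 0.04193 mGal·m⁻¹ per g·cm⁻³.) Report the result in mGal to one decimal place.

-126.4

Free-air correction = 0.3086 × 3310.0 = 1021.47 mGal
Free-air anomaly = 981194.00 − 982080.94 + (1021.47) = 134.53 mGal
Bouguer slab correction = 0.04193 × 1.88 × 3310.0 = 260.92 mGal
Simple Bouguer anomaly = 134.53 − (260.92) = -126.39 mGal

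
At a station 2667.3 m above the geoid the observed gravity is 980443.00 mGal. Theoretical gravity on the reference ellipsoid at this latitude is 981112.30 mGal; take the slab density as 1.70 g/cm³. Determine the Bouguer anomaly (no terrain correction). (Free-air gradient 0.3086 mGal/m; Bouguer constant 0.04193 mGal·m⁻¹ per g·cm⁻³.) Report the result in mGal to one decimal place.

-36.3

Free-air correction = 0.3086 × 2667.3 = 823.13 mGal
Free-air anomaly = 980443.00 − 981112.30 + (823.13) = 153.83 mGal
Bouguer slab correction = 0.04193 × 1.70 × 2667.3 = 190.13 mGal
Simple Bouguer anomaly = 153.83 − (190.13) = -36.30 mGal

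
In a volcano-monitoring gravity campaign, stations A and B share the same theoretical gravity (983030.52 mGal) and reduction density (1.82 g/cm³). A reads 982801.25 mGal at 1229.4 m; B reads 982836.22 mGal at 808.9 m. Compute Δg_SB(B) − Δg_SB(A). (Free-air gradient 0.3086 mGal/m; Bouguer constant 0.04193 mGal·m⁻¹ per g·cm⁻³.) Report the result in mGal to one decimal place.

-62.7

Δg_SB(A) = 982801.25 − 983030.52 + 0.3086×1229.4 − 0.04193×1.82×1229.4 = 56.30 mGal
Δg_SB(B) = 982836.22 − 983030.52 + 0.3086×808.9 − 0.04193×1.82×808.9 = -6.40 mGal
Difference = -6.40 − (56.30) = -62.70 mGal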